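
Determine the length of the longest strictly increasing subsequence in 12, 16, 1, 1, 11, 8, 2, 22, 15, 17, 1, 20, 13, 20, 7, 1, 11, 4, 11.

5

Scanning left to right, the best length ending at each element is: 12→1, 16→2, 1→1, 1→1, 11→2, 8→2, 2→2, 22→3, 15→3, 17→4, 1→1, 20→5, 13→3, 20→5, 7→3, 1→1, 11→4, 4→3, 11→4.
So the longest increasing subsequence has length 5, e.g. 1, 11, 15, 17, 20.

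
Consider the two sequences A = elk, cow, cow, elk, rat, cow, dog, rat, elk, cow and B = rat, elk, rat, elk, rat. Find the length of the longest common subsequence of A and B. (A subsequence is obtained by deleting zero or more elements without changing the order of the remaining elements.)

A longest common subsequence is elk, elk, rat (length 3); the LCS DP confirms no longer common subsequence exists.

3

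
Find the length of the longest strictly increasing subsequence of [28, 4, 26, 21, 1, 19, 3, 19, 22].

One longest increasing subsequence is 1, 3, 19, 22 (positions 5,7,8,9), of length 4; no longer one exists.

4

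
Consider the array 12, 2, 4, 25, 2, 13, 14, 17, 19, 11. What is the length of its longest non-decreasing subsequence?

One longest non-decreasing subsequence is 2, 4, 13, 14, 17, 19 (positions 2,3,6,7,8,9), of length 6; no longer one exists.

6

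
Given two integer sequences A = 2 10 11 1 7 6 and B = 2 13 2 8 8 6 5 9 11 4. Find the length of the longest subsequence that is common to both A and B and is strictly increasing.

For each value that appears in both, track the longest common increasing run ending there.
The best achievable length is 2; one witness is 2, 6 (A-positions 1,6, B-positions 1,6).

2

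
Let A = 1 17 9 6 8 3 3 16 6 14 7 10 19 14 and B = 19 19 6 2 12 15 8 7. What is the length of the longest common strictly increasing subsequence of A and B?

2

For each value that appears in both, track the longest common increasing run ending there.
The best achievable length is 2; one witness is 6, 8 (A-positions 4,5, B-positions 3,7).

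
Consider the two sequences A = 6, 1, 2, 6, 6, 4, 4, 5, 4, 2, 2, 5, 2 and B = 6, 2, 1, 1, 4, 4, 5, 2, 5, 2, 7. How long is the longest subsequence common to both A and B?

8

A longest common subsequence is 6, 1, 4, 4, 5, 2, 5, 2 (length 8); the LCS DP confirms no longer common subsequence exists.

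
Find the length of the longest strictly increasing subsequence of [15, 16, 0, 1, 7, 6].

Scanning left to right, the best length ending at each element is: 15→1, 16→2, 0→1, 1→2, 7→3, 6→3.
So the longest increasing subsequence has length 3, e.g. 0, 1, 7.

3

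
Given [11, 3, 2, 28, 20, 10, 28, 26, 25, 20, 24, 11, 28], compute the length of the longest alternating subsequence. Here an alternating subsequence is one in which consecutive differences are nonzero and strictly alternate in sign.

9

Track the best alternating length ending on an up-step vs a down-step at each position: up/down = 1/1, 1/2, 1/2, 3/1, 3/4, 3/4, 5/1, 5/6, 5/6, 5/6, 7/6, 5/8, 9/1.
The maximum over both is 9; one such subsequence is 11, 3, 28, 20, 28, 20, 24, 11, 28.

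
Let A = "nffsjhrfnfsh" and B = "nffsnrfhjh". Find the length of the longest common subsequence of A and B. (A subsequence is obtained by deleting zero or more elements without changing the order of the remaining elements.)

Backtracking the LCS table gives one alignment: n (A1,B1) → f (A2,B2) → f (A3,B3) → s (A4,B4) → r (A7,B6) → f (A8,B7) → h (A12,B10).
So the longest common subsequence has length 7.

7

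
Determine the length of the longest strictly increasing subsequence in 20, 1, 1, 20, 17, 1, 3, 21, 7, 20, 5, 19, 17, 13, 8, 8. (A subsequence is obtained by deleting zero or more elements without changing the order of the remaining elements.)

4

Let dp[i] be the longest increasing subsequence ending at position i. Then dp = [1, 1, 1, 2, 2, 1, 2, 3, 3, 4, 3, 4, 4, 4, 4, 4].
The maximum is 4; one witness is 1, 3, 7, 20 at positions 2,7,9,10.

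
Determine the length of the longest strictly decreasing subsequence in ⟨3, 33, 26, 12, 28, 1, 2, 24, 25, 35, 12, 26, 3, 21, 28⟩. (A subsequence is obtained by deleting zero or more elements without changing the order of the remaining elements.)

5

Let dp[i] be the longest decreasing subsequence ending at position i. Then dp = [1, 1, 2, 3, 2, 4, 4, 3, 3, 1, 4, 3, 5, 4, 2].
The maximum is 5; one witness is 33, 26, 24, 12, 3 at positions 2,3,8,11,13.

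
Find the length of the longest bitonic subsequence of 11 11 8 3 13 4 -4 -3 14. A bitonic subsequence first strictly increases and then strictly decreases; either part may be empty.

4

One longest bitonic subsequence is 11, 8, 4, -3 (positions 1,3,6,8): it rises to 11 then falls. Length 4 is optimal.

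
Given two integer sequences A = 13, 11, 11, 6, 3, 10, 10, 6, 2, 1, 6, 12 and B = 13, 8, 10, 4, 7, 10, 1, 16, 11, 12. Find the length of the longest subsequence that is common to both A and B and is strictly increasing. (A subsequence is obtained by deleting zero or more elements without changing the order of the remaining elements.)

A longest common strictly increasing subsequence is 10, 12 (length 2); it appears in order in both A and B, and no longer such subsequence exists.

2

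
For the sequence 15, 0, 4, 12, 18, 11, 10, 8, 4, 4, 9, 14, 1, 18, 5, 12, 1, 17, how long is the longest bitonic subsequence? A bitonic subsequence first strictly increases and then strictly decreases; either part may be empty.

9

Let inc[i] be the LIS ending at i and dec[i] the longest strictly decreasing subsequence starting at i. inc = [1, 1, 2, 3, 4, 3, 3, 3, 2, 2, 4, 5, 2, 6, 3, 5, 2, 6], dec = [7, 1, 2, 6, 6, 5, 4, 3, 2, 2, 3, 3, 1, 3, 2, 2, 1, 1].
max_i inc[i]+dec[i]−1 = 9, with one witness 0, 4, 12, 18, 11, 10, 9, 5, 1.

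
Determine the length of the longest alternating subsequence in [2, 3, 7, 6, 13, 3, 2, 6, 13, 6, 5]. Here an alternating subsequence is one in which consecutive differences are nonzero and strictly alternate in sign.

7

A longest alternating subsequence is 2, 7, 6, 13, 3, 13, 6 (positions 1,3,4,5,6,9,10); its 6 consecutive differences strictly alternate in sign, and length 7 is optimal.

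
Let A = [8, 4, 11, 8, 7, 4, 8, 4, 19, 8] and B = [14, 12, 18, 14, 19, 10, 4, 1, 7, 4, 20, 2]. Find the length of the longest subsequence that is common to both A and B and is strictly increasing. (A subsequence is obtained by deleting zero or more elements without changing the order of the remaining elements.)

2

For each value that appears in both, track the longest common increasing run ending there.
The best achievable length is 2; one witness is 4, 7 (A-positions 2,5, B-positions 7,9).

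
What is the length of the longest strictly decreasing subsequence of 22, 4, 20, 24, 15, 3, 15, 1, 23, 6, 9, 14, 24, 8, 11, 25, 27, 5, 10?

6

Let dp[i] be the longest decreasing subsequence ending at position i. Then dp = [1, 2, 2, 1, 3, 4, 3, 5, 2, 4, 4, 4, 1, 5, 5, 1, 1, 6, 6].
The maximum is 6; one witness is 22, 20, 15, 9, 8, 5 at positions 1,3,5,11,14,18.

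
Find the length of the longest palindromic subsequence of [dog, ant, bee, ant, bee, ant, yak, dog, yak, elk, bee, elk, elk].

7

One longest palindromic subsequence is dog ant bee ant bee ant dog (positions 1,2,3,4,5,6,8); it reads the same forward and backward, and the interval DP gives dp[1][13] = 7.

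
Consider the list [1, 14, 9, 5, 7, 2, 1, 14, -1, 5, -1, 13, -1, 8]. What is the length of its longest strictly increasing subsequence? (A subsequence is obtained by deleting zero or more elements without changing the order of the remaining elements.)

Let dp[i] be the longest increasing subsequence ending at position i. Then dp = [1, 2, 2, 2, 3, 2, 1, 4, 1, 3, 1, 4, 1, 4].
The maximum is 4; one witness is 1, 5, 7, 14 at positions 1,4,5,8.

4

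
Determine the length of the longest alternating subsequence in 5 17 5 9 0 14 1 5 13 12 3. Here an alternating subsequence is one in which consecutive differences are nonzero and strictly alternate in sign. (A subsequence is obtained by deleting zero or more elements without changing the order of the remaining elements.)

Track the best alternating length ending on an up-step vs a down-step at each position: up/down = 1/1, 2/1, 1/3, 4/3, 1/5, 6/3, 6/7, 8/7, 8/7, 8/9, 8/9.
The maximum over both is 9; one such subsequence is 5, 17, 5, 9, 0, 14, 1, 13, 12.

9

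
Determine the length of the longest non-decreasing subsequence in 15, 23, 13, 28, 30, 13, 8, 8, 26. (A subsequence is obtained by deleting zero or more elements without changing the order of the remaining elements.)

One longest non-decreasing subsequence is 15, 23, 28, 30 (positions 1,2,4,5), of length 4; no longer one exists.

4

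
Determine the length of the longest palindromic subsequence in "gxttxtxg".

7

Using dp[i][j] = 2 + dp[i+1][j−1] if the ends match, else max(dp[i+1][j], dp[i][j−1]):
dp[1][8] = 7. A witness is gxtxtxg at positions 1,2,3,5,6,7,8.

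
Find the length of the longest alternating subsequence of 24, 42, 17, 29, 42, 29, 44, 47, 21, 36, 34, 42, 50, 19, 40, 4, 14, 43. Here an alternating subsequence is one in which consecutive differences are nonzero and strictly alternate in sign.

14

Track the best alternating length ending on an up-step vs a down-step at each position: up/down = 1/1, 2/1, 1/3, 4/3, 4/1, 4/5, 6/1, 6/1, 4/7, 8/7, 8/9, 10/7, 10/1, 4/11, 12/11, 1/13, 14/13, 14/11.
The maximum over both is 14; one such subsequence is 24, 42, 17, 42, 29, 44, 21, 36, 34, 42, 19, 40, 4, 14.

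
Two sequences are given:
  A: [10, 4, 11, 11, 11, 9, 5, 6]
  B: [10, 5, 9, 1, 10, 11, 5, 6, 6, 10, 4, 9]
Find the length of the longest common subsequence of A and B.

4

Backtracking the LCS table gives one alignment: 10 (A1,B5) → 11 (A5,B6) → 5 (A7,B7) → 6 (A8,B9).
So the longest common subsequence has length 4.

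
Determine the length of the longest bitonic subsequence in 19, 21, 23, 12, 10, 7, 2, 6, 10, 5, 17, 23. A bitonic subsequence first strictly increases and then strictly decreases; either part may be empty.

8

One longest bitonic subsequence is 19, 21, 23, 12, 10, 7, 6, 5 (positions 1,2,3,4,5,6,8,10): it rises to 23 then falls. Length 8 is optimal.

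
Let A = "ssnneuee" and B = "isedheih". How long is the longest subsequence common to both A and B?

A longest common subsequence is see (length 3); the LCS DP confirms no longer common subsequence exists.

3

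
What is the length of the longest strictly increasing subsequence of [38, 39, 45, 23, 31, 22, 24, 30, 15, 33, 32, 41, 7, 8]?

5

Scanning left to right, the best length ending at each element is: 38→1, 39→2, 45→3, 23→1, 31→2, 22→1, 24→2, 30→3, 15→1, 33→4, 32→4, 41→5, 7→1, 8→2.
So the longest increasing subsequence has length 5, e.g. 23, 24, 30, 33, 41.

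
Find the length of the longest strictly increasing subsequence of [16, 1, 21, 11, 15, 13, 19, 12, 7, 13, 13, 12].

Let dp[i] be the longest increasing subsequence ending at position i. Then dp = [1, 1, 2, 2, 3, 3, 4, 3, 2, 4, 4, 3].
The maximum is 4; one witness is 1, 11, 15, 19 at positions 2,4,5,7.

4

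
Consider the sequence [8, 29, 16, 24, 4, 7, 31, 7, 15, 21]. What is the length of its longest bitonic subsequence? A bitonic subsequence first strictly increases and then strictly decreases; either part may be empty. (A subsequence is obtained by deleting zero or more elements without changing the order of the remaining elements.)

Let inc[i] be the LIS ending at i and dec[i] the longest strictly decreasing subsequence starting at i. inc = [1, 2, 2, 3, 1, 2, 4, 2, 3, 4], dec = [2, 3, 2, 2, 1, 1, 2, 1, 1, 1].
max_i inc[i]+dec[i]−1 = 5, with one witness 8, 16, 24, 31, 21.

5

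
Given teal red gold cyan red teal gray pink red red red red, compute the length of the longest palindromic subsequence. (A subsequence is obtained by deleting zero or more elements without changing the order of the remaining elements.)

Using dp[i][j] = 2 + dp[i+1][j−1] if the ends match, else max(dp[i+1][j], dp[i][j−1]):
dp[1][12] = 6. A witness is red red red red red red at positions 2,5,9,10,11,12.

6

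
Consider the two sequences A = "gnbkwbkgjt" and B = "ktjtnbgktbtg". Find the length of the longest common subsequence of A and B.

A longest common subsequence is nbkbg (length 5); the LCS DP confirms no longer common subsequence exists.

5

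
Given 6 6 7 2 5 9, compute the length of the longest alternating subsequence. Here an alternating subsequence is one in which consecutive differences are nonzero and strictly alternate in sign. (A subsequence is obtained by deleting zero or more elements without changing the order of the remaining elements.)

Track the best alternating length ending on an up-step vs a down-step at each position: up/down = 1/1, 1/1, 2/1, 1/3, 4/3, 4/1.
The maximum over both is 4; one such subsequence is 6, 7, 2, 5.

4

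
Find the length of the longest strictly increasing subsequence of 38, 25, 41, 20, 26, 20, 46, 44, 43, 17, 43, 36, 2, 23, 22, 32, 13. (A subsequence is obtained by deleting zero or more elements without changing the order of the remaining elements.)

3

Let dp[i] be the longest increasing subsequence ending at position i. Then dp = [1, 1, 2, 1, 2, 1, 3, 3, 3, 1, 3, 3, 1, 2, 2, 3, 2].
The maximum is 3; one witness is 38, 41, 46 at positions 1,3,7.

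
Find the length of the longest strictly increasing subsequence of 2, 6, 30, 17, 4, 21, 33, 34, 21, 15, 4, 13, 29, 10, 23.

One longest increasing subsequence is 2, 6, 17, 21, 33, 34 (positions 1,2,4,6,7,8), of length 6; no longer one exists.

6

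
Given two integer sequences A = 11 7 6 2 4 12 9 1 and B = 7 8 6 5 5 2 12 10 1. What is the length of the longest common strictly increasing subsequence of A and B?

A longest common strictly increasing subsequence is 7, 12 (length 2); it appears in order in both A and B, and no longer such subsequence exists.

2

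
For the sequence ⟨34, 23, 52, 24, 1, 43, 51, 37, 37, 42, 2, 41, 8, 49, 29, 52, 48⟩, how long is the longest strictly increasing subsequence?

Let dp[i] be the longest increasing subsequence ending at position i. Then dp = [1, 1, 2, 2, 1, 3, 4, 3, 3, 4, 2, 4, 3, 5, 4, 6, 5].
The maximum is 6; one witness is 23, 24, 37, 42, 49, 52 at positions 2,4,8,10,14,16.

6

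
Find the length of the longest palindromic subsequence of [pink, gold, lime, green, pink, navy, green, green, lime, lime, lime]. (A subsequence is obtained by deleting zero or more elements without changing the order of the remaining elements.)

One longest palindromic subsequence is lime green green green lime (positions 3,4,7,8,11); it reads the same forward and backward, and the interval DP gives dp[1][11] = 5.

5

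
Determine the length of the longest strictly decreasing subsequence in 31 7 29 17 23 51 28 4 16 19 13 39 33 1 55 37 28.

6

Scanning left to right, the best length ending at each element is: 31→1, 7→2, 29→2, 17→3, 23→3, 51→1, 28→3, 4→4, 16→4, 19→4, 13→5, 39→2, 33→3, 1→6, 55→1, 37→3, 28→4.
So the longest decreasing subsequence has length 6, e.g. 31, 29, 17, 16, 13, 1.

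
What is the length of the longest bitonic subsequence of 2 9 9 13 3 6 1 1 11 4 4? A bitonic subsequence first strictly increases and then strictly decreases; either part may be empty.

One longest bitonic subsequence is 2, 9, 13, 11, 4 (positions 1,2,4,9,11): it rises to 13 then falls. Length 5 is optimal.

5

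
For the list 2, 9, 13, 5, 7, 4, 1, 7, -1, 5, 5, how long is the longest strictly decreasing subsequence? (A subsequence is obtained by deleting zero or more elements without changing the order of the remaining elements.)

Let dp[i] be the longest decreasing subsequence ending at position i. Then dp = [1, 1, 1, 2, 2, 3, 4, 2, 5, 3, 3].
The maximum is 5; one witness is 9, 5, 4, 1, -1 at positions 2,4,6,7,9.

5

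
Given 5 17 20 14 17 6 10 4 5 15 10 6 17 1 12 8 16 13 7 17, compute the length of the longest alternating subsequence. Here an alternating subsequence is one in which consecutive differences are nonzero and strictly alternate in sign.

16

Track the best alternating length ending on an up-step vs a down-step at each position: up/down = 1/1, 2/1, 2/1, 2/3, 4/3, 2/5, 6/5, 1/7, 8/7, 8/5, 8/9, 8/9, 10/3, 1/11, 12/11, 12/13, 14/11, 14/15, 12/15, 16/3.
The maximum over both is 16; one such subsequence is 5, 17, 14, 17, 6, 10, 4, 15, 10, 17, 1, 12, 8, 16, 13, 17.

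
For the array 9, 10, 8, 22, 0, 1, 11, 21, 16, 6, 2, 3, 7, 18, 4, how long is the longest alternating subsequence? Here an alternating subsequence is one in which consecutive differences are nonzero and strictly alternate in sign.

A longest alternating subsequence is 9, 10, 8, 22, 0, 11, 6, 7, 4 (positions 1,2,3,4,5,7,10,13,15); its 8 consecutive differences strictly alternate in sign, and length 9 is optimal.

9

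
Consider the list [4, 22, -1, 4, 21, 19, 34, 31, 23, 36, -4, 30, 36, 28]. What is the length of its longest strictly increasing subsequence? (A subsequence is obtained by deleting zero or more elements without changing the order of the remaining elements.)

Let dp[i] be the longest increasing subsequence ending at position i. Then dp = [1, 2, 1, 2, 3, 3, 4, 4, 4, 5, 1, 5, 6, 5].
The maximum is 6; one witness is -1, 4, 21, 23, 30, 36 at positions 3,4,5,9,12,13.

6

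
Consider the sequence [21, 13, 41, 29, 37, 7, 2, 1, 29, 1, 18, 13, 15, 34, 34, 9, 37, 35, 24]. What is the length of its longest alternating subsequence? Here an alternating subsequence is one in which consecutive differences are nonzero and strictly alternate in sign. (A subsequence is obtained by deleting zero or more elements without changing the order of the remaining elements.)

A longest alternating subsequence is 21, 13, 41, 29, 37, 7, 29, 1, 18, 13, 15, 9, 37, 35 (positions 1,2,3,4,5,6,9,10,11,12,13,16,17,18); its 13 consecutive differences strictly alternate in sign, and length 14 is optimal.

14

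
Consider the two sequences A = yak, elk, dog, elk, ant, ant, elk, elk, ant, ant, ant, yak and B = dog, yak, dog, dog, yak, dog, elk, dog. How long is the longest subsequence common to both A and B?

3

Backtracking the LCS table gives one alignment: yak (A1,B5) → elk (A2,B7) → dog (A3,B8).
So the longest common subsequence has length 3.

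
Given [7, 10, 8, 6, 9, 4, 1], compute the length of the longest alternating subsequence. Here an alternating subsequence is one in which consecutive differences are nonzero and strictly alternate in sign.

Track the best alternating length ending on an up-step vs a down-step at each position: up/down = 1/1, 2/1, 2/3, 1/3, 4/3, 1/5, 1/5.
The maximum over both is 5; one such subsequence is 7, 10, 8, 9, 4.

5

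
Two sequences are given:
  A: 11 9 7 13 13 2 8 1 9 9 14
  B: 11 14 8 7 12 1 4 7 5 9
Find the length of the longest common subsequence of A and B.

Backtracking the LCS table gives one alignment: 11 (A1,B1) → 7 (A3,B4) → 1 (A8,B6) → 9 (A10,B10).
So the longest common subsequence has length 4.

4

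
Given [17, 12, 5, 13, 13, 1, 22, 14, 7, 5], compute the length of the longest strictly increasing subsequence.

Let dp[i] be the longest increasing subsequence ending at position i. Then dp = [1, 1, 1, 2, 2, 1, 3, 3, 2, 2].
The maximum is 3; one witness is 12, 13, 22 at positions 2,4,7.

3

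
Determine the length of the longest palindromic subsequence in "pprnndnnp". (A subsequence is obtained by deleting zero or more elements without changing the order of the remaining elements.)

7

Using dp[i][j] = 2 + dp[i+1][j−1] if the ends match, else max(dp[i+1][j], dp[i][j−1]):
dp[1][9] = 7. A witness is pnndnnp at positions 1,4,5,6,7,8,9.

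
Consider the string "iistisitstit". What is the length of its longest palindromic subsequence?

One longest palindromic subsequence is istisitsi (positions 2,3,4,5,6,7,8,9,11); it reads the same forward and backward, and the interval DP gives dp[1][12] = 9.

9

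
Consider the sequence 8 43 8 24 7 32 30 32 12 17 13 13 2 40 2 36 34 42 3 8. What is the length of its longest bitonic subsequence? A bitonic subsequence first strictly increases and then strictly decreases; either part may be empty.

8

Let inc[i] be the LIS ending at i and dec[i] the longest strictly decreasing subsequence starting at i. inc = [1, 2, 1, 2, 1, 3, 3, 4, 2, 3, 3, 3, 1, 5, 1, 5, 5, 6, 2, 3], dec = [3, 6, 3, 4, 2, 5, 4, 4, 2, 3, 2, 2, 1, 4, 1, 3, 2, 2, 1, 1].
max_i inc[i]+dec[i]−1 = 8, with one witness 8, 24, 30, 32, 40, 36, 34, 8.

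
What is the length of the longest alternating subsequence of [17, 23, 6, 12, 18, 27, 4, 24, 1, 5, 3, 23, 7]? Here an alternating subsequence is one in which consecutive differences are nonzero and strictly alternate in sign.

A longest alternating subsequence is 17, 23, 6, 12, 4, 24, 1, 5, 3, 23, 7 (positions 1,2,3,4,7,8,9,10,11,12,13); its 10 consecutive differences strictly alternate in sign, and length 11 is optimal.

11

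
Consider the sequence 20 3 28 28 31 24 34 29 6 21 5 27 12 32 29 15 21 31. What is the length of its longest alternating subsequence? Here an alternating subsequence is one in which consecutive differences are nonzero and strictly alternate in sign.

Track the best alternating length ending on an up-step vs a down-step at each position: up/down = 1/1, 1/2, 3/1, 3/1, 3/1, 3/4, 5/1, 5/6, 3/6, 7/6, 3/8, 9/6, 9/10, 11/6, 11/12, 11/12, 13/12, 13/12.
The maximum over both is 13; one such subsequence is 20, 3, 28, 24, 34, 6, 21, 5, 27, 12, 32, 15, 21.

13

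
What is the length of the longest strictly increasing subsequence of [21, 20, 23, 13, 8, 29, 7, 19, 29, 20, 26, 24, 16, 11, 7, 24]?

One longest increasing subsequence is 13, 19, 20, 26 (positions 4,8,10,11), of length 4; no longer one exists.

4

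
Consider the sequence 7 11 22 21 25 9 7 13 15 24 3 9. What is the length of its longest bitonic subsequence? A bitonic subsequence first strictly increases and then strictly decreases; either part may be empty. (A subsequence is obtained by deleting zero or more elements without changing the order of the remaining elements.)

7

One longest bitonic subsequence is 7, 11, 22, 21, 9, 7, 3 (positions 1,2,3,4,6,7,11): it rises to 22 then falls. Length 7 is optimal.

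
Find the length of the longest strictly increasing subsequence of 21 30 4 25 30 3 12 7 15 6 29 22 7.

4

One longest increasing subsequence is 4, 12, 15, 29 (positions 3,7,9,11), of length 4; no longer one exists.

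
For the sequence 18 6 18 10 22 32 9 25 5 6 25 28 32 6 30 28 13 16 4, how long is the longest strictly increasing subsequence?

One longest increasing subsequence is 6, 18, 22, 25, 28, 32 (positions 2,3,5,8,12,13), of length 6; no longer one exists.

6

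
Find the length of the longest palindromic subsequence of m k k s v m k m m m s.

One longest palindromic subsequence is smmmms (positions 4,6,8,9,10,11); it reads the same forward and backward, and the interval DP gives dp[1][11] = 6.

6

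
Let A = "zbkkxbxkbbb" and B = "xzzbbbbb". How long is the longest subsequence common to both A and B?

Backtracking the LCS table gives one alignment: z (A1,B3) → b (A2,B4) → b (A6,B5) → b (A9,B6) → b (A10,B7) → b (A11,B8).
So the longest common subsequence has length 6.

6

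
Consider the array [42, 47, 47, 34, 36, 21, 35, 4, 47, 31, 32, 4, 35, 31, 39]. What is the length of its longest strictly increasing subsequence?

Let dp[i] be the longest increasing subsequence ending at position i. Then dp = [1, 2, 2, 1, 2, 1, 2, 1, 3, 2, 3, 1, 4, 2, 5].
The maximum is 5; one witness is 21, 31, 32, 35, 39 at positions 6,10,11,13,15.

5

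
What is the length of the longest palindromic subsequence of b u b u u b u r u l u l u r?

7

One longest palindromic subsequence is rululur (positions 8,9,10,11,12,13,14); it reads the same forward and backward, and the interval DP gives dp[1][14] = 7.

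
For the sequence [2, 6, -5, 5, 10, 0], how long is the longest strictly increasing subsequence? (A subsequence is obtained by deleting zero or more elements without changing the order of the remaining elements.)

3

One longest increasing subsequence is 2, 6, 10 (positions 1,2,5), of length 3; no longer one exists.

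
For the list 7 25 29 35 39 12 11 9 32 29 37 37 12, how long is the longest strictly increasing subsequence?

Let dp[i] be the longest increasing subsequence ending at position i. Then dp = [1, 2, 3, 4, 5, 2, 2, 2, 4, 3, 5, 5, 3].
The maximum is 5; one witness is 7, 25, 29, 35, 39 at positions 1,2,3,4,5.

5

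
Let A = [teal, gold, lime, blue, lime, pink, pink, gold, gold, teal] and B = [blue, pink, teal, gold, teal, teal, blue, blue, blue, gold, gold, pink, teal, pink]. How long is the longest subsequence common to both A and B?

Backtracking the LCS table gives one alignment: teal (A1,B3) → gold (A2,B4) → blue (A4,B9) → gold (A8,B10) → gold (A9,B11) → teal (A10,B13).
So the longest common subsequence has length 6.

6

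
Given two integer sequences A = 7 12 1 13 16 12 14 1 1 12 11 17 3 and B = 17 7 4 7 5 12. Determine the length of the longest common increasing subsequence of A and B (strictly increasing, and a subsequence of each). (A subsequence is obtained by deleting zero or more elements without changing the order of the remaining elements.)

2

A longest common strictly increasing subsequence is 7, 12 (length 2); it appears in order in both A and B, and no longer such subsequence exists.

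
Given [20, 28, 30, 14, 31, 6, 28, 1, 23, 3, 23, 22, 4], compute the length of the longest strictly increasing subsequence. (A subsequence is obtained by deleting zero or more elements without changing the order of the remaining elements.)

Scanning left to right, the best length ending at each element is: 20→1, 28→2, 30→3, 14→1, 31→4, 6→1, 28→2, 1→1, 23→2, 3→2, 23→3, 22→3, 4→3.
So the longest increasing subsequence has length 4, e.g. 20, 28, 30, 31.

4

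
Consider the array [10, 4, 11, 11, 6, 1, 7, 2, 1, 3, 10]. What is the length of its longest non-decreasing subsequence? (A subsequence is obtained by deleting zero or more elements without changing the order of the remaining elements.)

4

Let dp[i] be the longest non-decreasing subsequence ending at position i. Then dp = [1, 1, 2, 3, 2, 1, 3, 2, 2, 3, 4].
The maximum is 4; one witness is 4, 6, 7, 10 at positions 2,5,7,11.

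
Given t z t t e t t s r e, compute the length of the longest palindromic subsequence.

5

One longest palindromic subsequence is ttett (positions 3,4,5,6,7); it reads the same forward and backward, and the interval DP gives dp[1][10] = 5.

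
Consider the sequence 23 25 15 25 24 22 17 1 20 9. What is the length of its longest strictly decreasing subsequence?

5

Let dp[i] be the longest decreasing subsequence ending at position i. Then dp = [1, 1, 2, 1, 2, 3, 4, 5, 4, 5].
The maximum is 5; one witness is 25, 24, 22, 17, 1 at positions 2,5,6,7,8.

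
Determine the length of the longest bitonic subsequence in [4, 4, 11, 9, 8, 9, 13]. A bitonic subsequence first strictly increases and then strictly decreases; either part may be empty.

One longest bitonic subsequence is 4, 11, 9, 8 (positions 1,3,4,5): it rises to 11 then falls. Length 4 is optimal.

4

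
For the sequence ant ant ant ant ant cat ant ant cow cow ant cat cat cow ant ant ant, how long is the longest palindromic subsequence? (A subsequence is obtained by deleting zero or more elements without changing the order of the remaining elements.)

12

One longest palindromic subsequence is ant ant ant cat ant cow cow ant cat ant ant ant (positions 1,2,3,6,8,9,10,11,13,15,16,17); it reads the same forward and backward, and the interval DP gives dp[1][17] = 12.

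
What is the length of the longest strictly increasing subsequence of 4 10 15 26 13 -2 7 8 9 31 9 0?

5

Let dp[i] be the longest increasing subsequence ending at position i. Then dp = [1, 2, 3, 4, 3, 1, 2, 3, 4, 5, 4, 2].
The maximum is 5; one witness is 4, 10, 15, 26, 31 at positions 1,2,3,4,10.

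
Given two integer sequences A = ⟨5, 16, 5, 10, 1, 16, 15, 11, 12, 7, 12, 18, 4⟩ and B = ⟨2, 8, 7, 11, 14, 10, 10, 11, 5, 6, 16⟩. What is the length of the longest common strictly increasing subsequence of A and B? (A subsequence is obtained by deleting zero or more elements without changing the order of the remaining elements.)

A longest common strictly increasing subsequence is 10, 11 (length 2); it appears in order in both A and B, and no longer such subsequence exists.

2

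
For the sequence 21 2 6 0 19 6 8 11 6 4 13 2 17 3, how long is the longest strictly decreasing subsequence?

Let dp[i] be the longest decreasing subsequence ending at position i. Then dp = [1, 2, 2, 3, 2, 3, 3, 3, 4, 5, 3, 6, 3, 6].
The maximum is 6; one witness is 21, 19, 8, 6, 4, 2 at positions 1,5,7,9,10,12.

6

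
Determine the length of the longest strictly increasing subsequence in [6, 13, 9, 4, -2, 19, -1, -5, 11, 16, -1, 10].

4

Let dp[i] be the longest increasing subsequence ending at position i. Then dp = [1, 2, 2, 1, 1, 3, 2, 1, 3, 4, 2, 3].
The maximum is 4; one witness is 6, 9, 11, 16 at positions 1,3,9,10.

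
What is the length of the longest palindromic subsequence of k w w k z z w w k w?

8

Using dp[i][j] = 2 + dp[i+1][j−1] if the ends match, else max(dp[i+1][j], dp[i][j−1]):
dp[1][10] = 8. A witness is kwwzzwwk at positions 1,2,3,5,6,7,8,9.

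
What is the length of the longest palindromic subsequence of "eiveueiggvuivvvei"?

9

Using dp[i][j] = 2 + dp[i+1][j−1] if the ends match, else max(dp[i+1][j], dp[i][j−1]):
dp[1][17] = 9. A witness is eiveuevie at positions 1,2,3,4,5,6,10,12,16.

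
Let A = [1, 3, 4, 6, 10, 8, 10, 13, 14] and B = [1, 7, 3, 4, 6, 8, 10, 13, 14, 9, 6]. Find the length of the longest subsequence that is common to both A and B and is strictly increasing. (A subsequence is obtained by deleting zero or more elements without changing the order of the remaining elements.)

For each value that appears in both, track the longest common increasing run ending there.
The best achievable length is 8; one witness is 1, 3, 4, 6, 8, 10, 13, 14 (A-positions 1,2,3,4,6,7,8,9, B-positions 1,3,4,5,6,7,8,9).

8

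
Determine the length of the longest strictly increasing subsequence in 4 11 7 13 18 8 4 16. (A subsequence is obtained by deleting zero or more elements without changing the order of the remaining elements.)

4

One longest increasing subsequence is 4, 11, 13, 18 (positions 1,2,4,5), of length 4; no longer one exists.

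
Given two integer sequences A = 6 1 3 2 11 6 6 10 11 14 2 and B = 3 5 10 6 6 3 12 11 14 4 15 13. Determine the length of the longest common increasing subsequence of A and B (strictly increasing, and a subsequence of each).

For each value that appears in both, track the longest common increasing run ending there.
The best achievable length is 4; one witness is 3, 10, 11, 14 (A-positions 3,8,9,10, B-positions 1,3,8,9).

4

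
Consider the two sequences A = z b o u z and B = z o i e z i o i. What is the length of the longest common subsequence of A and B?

3

Backtracking the LCS table gives one alignment: z (A1,B1) → o (A3,B2) → z (A5,B5).
So the longest common subsequence has length 3.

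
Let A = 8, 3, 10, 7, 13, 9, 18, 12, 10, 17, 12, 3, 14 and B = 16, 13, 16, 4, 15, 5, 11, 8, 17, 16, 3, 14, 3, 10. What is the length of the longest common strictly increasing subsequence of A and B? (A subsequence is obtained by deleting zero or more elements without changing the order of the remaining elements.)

2

For each value that appears in both, track the longest common increasing run ending there.
The best achievable length is 2; one witness is 13, 17 (A-positions 5,10, B-positions 2,9).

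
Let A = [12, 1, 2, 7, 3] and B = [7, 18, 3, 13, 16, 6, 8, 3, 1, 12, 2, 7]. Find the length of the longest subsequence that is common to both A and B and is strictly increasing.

3

A longest common strictly increasing subsequence is 1, 2, 7 (length 3); it appears in order in both A and B, and no longer such subsequence exists.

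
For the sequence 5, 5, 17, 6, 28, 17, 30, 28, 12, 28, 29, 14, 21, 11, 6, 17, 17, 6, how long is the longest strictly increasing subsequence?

One longest increasing subsequence is 5, 6, 17, 28, 29 (positions 1,4,6,8,11), of length 5; no longer one exists.

5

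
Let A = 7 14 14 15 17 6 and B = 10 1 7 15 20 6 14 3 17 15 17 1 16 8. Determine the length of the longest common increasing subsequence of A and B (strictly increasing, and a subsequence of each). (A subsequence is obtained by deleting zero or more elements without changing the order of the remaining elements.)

4

For each value that appears in both, track the longest common increasing run ending there.
The best achievable length is 4; one witness is 7, 14, 15, 17 (A-positions 1,2,4,5, B-positions 3,7,10,11).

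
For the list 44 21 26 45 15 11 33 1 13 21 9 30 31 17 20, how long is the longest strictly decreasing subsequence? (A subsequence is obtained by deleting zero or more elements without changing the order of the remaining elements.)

One longest decreasing subsequence is 44, 21, 15, 11, 1 (positions 1,2,5,6,8), of length 5; no longer one exists.

5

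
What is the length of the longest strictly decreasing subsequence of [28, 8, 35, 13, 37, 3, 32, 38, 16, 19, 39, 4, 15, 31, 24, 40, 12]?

Scanning left to right, the best length ending at each element is: 28→1, 8→2, 35→1, 13→2, 37→1, 3→3, 32→2, 38→1, 16→3, 19→3, 39→1, 4→4, 15→4, 31→3, 24→4, 40→1, 12→5.
So the longest decreasing subsequence has length 5, e.g. 35, 32, 16, 15, 12.

5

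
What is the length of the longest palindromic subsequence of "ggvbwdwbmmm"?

One longest palindromic subsequence is bwdwb (positions 4,5,6,7,8); it reads the same forward and backward, and the interval DP gives dp[1][11] = 5.

5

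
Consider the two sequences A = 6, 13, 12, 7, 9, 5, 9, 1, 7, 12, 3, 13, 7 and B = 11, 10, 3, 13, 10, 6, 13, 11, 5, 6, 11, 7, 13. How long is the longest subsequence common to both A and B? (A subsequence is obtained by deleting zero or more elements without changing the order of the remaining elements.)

5

A longest common subsequence is 6, 13, 5, 7, 13 (length 5); the LCS DP confirms no longer common subsequence exists.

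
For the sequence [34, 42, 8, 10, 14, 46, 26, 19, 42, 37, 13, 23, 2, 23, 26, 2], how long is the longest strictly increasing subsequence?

6

One longest increasing subsequence is 8, 10, 14, 19, 23, 26 (positions 3,4,5,8,12,15), of length 6; no longer one exists.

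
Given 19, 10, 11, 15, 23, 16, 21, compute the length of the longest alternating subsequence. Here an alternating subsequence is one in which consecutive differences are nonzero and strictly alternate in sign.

5

A longest alternating subsequence is 19, 10, 23, 16, 21 (positions 1,2,5,6,7); its 4 consecutive differences strictly alternate in sign, and length 5 is optimal.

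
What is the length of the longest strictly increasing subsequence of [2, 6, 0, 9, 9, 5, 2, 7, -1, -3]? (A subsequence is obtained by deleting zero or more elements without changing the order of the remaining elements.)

3

Scanning left to right, the best length ending at each element is: 2→1, 6→2, 0→1, 9→3, 9→3, 5→2, 2→2, 7→3, -1→1, -3→1.
So the longest increasing subsequence has length 3, e.g. 2, 6, 9.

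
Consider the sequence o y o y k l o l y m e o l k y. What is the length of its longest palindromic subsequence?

Using dp[i][j] = 2 + dp[i+1][j−1] if the ends match, else max(dp[i+1][j], dp[i][j−1]):
dp[1][15] = 9. A witness is ykloeolky at positions 2,5,6,7,11,12,13,14,15.

9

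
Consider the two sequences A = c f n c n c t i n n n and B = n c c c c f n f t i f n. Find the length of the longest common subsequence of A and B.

6

Backtracking the LCS table gives one alignment: c (A1,B5) → f (A2,B6) → n (A3,B7) → t (A7,B9) → i (A8,B10) → n (A11,B12).
So the longest common subsequence has length 6.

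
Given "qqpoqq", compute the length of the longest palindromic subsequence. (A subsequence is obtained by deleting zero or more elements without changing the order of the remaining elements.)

5

One longest palindromic subsequence is qqoqq (positions 1,2,4,5,6); it reads the same forward and backward, and the interval DP gives dp[1][6] = 5.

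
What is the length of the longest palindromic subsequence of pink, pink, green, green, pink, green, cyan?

4

One longest palindromic subsequence is pink green green pink (positions 2,3,4,5); it reads the same forward and backward, and the interval DP gives dp[1][7] = 4.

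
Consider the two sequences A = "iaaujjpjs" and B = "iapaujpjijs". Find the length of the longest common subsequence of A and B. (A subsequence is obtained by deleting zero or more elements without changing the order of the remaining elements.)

Backtracking the LCS table gives one alignment: i (A1,B1) → a (A2,B2) → a (A3,B4) → u (A4,B5) → j (A5,B6) → j (A6,B8) → j (A8,B10) → s (A9,B11).
So the longest common subsequence has length 8.

8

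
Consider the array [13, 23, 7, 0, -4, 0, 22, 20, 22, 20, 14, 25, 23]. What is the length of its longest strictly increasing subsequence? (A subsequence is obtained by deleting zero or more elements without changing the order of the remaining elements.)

Let dp[i] be the longest increasing subsequence ending at position i. Then dp = [1, 2, 1, 1, 1, 2, 3, 3, 4, 3, 3, 5, 5].
The maximum is 5; one witness is -4, 0, 20, 22, 25 at positions 5,6,8,9,12.

5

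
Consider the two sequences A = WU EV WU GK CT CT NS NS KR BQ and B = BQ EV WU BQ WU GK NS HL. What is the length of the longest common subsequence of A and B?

4

A longest common subsequence is WU, WU, GK, NS (length 4); the LCS DP confirms no longer common subsequence exists.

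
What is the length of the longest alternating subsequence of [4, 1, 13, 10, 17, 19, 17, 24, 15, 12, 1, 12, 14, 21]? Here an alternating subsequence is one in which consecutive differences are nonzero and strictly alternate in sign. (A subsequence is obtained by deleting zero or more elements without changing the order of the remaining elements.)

9

A longest alternating subsequence is 4, 1, 13, 10, 19, 17, 24, 1, 12 (positions 1,2,3,4,6,7,8,11,12); its 8 consecutive differences strictly alternate in sign, and length 9 is optimal.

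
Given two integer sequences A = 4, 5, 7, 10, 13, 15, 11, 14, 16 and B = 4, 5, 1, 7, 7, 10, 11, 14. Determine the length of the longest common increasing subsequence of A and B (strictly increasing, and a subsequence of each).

For each value that appears in both, track the longest common increasing run ending there.
The best achievable length is 6; one witness is 4, 5, 7, 10, 11, 14 (A-positions 1,2,3,4,7,8, B-positions 1,2,4,6,7,8).

6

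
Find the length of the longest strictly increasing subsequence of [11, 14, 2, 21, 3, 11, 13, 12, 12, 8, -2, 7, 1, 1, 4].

4

One longest increasing subsequence is 2, 3, 11, 13 (positions 3,5,6,7), of length 4; no longer one exists.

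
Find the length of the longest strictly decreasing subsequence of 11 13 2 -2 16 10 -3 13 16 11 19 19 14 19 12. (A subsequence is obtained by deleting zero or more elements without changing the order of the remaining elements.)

One longest decreasing subsequence is 11, 2, -2, -3 (positions 1,3,4,7), of length 4; no longer one exists.

4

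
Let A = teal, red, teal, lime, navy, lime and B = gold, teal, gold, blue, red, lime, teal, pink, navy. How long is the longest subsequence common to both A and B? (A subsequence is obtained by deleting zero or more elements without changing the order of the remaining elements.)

4

Backtracking the LCS table gives one alignment: teal (A1,B2) → red (A2,B5) → teal (A3,B7) → navy (A5,B9).
So the longest common subsequence has length 4.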